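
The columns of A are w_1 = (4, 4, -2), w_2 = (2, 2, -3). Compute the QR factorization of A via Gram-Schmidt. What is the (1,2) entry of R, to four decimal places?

q_1 = w_1/‖w_1‖ = (4, 4, -2)/6.0000 = (0.6667, 0.6667, -0.3333).
r_{12} = q_1·w_2 = 3.6667.

r_{12} = 3.6667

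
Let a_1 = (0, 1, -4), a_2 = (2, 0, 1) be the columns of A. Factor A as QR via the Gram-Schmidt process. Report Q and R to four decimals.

a_1 = (0, 1, -4); ‖a_1‖ = 4.1231, so q_1 = (0.0000, 0.2425, -0.9701).
q_1·a_2 = 0.0000·2 + 0.2425·0 + (-0.9701)·1 = -0.9701.
u_2 = a_2 + 0.9701·q_1 = (2.0000, 0.2353, 0.0588).
‖u_2‖ = 2.0147, so q_2 = (0.9927, 0.1168, 0.0292).

Q = [[0.0000, 0.9927], [0.2425, 0.1168], [-0.9701, 0.0292]], R = [[4.1231, -0.9701], [0.0000, 2.0147]]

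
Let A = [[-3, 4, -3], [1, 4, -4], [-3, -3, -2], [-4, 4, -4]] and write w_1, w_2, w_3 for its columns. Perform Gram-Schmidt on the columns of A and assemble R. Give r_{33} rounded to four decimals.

r_{33} = 3.2187

w_1 = (-3, 1, -3, -4); ‖w_1‖ = 5.9161, so e_1 = (-0.5071, 0.1690, -0.5071, -0.6761).
e_1·w_2 = (-0.5071)·4 + 0.1690·4 + (-0.5071)·(-3) + (-0.6761)·4 = -2.5355.
u_2 = w_2 + 2.5355·e_1 = (2.7143, 4.4286, -4.2857, 2.2857).
‖u_2‖ = 7.1114, so e_2 = (0.3817, 0.6227, -0.6027, 0.3214).
e_1·w_3 = (-0.5071)·(-3) + 0.1690·(-4) + (-0.5071)·(-2) + (-0.6761)·(-4) = 4.5638; e_2·w_3 = 0.3817·(-3) + 0.6227·(-4) + (-0.6027)·(-2) + 0.3214·(-4) = -3.7164.
u_3 = w_3 − 4.5638·e_1 + 3.7164·e_2 = (0.7328, -2.4571, -1.9254, 0.2802).
r_{33} = ‖u_3‖ = 3.2187.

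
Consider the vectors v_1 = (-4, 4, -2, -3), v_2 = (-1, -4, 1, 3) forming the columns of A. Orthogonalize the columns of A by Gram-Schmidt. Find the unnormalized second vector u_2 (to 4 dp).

u_2 = (-3.0444, -1.9556, -0.0222, 1.4667)

q_1 = v_1/‖v_1‖ = (-4, 4, -2, -3)/6.7082 = (-0.5963, 0.5963, -0.2981, -0.4472).
r_{12} = q_1·v_2 = -3.4286.
u_2 = v_2 + 3.4286·q_1 = (-3.0444, -1.9556, -0.0222, 1.4667).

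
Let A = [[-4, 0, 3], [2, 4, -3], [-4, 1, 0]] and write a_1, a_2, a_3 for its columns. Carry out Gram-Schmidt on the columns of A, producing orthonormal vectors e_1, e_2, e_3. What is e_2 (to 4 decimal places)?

e_1 = a_1/‖a_1‖ = (-4, 2, -4)/6.0000 = (-0.6667, 0.3333, -0.6667).
r_{12} = e_1·a_2 = 0.6667.
u_2 = a_2 − 0.6667·e_1 = (0.4444, 3.7778, 1.4444).
‖u_2‖ = 4.0689, so e_2 = (0.1092, 0.9285, 0.3550).

e_2 = (0.1092, 0.9285, 0.3550)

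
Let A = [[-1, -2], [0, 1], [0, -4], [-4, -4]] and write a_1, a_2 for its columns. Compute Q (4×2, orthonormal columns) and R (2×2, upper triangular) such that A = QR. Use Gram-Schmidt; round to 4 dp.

Q = [[-0.2425, -0.2222], [0.0000, 0.2361], [0.0000, -0.9444], [-0.9701, 0.0556]], R = [[4.1231, 4.3656], [0.0000, 4.2357]]

a_1 = (-1, 0, 0, -4); ‖a_1‖ = 4.1231, so e_1 = (-0.2425, 0.0000, 0.0000, -0.9701).
e_1·a_2 = (-0.2425)·(-2) + 0.0000·1 + 0.0000·(-4) + (-0.9701)·(-4) = 4.3656.
u_2 = a_2 − 4.3656·e_1 = (-0.9412, 1.0000, -4.0000, 0.2353).
‖u_2‖ = 4.2357, so e_2 = (-0.2222, 0.2361, -0.9444, 0.0556).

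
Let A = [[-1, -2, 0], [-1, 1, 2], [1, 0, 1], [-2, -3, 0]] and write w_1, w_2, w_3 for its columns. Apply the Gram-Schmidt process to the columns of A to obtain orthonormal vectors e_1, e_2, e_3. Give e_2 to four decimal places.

e_2 = (-0.3780, 0.7559, -0.3780, -0.3780)

w_1 = (-1, -1, 1, -2); ‖w_1‖ = 2.6458, so e_1 = (-0.3780, -0.3780, 0.3780, -0.7559).
e_1·w_2 = (-0.3780)·(-2) + (-0.3780)·1 + 0.3780·0 + (-0.7559)·(-3) = 2.6458.
u_2 = w_2 − 2.6458·e_1 = (-1.0000, 2.0000, -1.0000, -1.0000).
‖u_2‖ = 2.6458, so e_2 = (-0.3780, 0.7559, -0.3780, -0.3780).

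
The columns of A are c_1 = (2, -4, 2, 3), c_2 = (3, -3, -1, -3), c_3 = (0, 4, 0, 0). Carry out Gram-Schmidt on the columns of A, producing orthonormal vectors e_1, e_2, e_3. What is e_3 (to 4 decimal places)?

e_3 = (0.7735, 0.5836, 0.2174, 0.1175)

c_1 = (2, -4, 2, 3); ‖c_1‖ = 5.7446, so e_1 = (0.3482, -0.6963, 0.3482, 0.5222).
e_1·c_2 = 0.3482·3 + (-0.6963)·(-3) + 0.3482·(-1) + 0.5222·(-3) = 1.2185.
u_2 = c_2 − 1.2185·e_1 = (2.5758, -2.1515, -1.4242, -3.6364).
‖u_2‖ = 5.1493, so e_2 = (0.5002, -0.4178, -0.2766, -0.7062).
e_1·c_3 = 0.3482·0 + (-0.6963)·4 + 0.3482·0 + 0.5222·0 = -2.7852; e_2·c_3 = 0.5002·0 + (-0.4178)·4 + (-0.2766)·0 + (-0.7062)·0 = -1.6713.
u_3 = c_3 + 2.7852·e_1 + 1.6713·e_2 = (1.8057, 1.3623, 0.5074, 0.2743).
‖u_3‖ = 2.3343, so e_3 = (0.7735, 0.5836, 0.2174, 0.1175).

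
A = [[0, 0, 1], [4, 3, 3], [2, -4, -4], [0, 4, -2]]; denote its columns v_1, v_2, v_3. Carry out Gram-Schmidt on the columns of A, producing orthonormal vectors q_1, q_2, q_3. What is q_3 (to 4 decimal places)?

q_3 = (0.2100, 0.2758, -0.5517, -0.7586)

v_1 = (0, 4, 2, 0); ‖v_1‖ = 4.4721, so q_1 = (0.0000, 0.8944, 0.4472, 0.0000).
q_1·v_2 = 0.0000·0 + 0.8944·3 + 0.4472·(-4) + 0.0000·4 = 0.8944.
u_2 = v_2 − 0.8944·q_1 = (0.0000, 2.2000, -4.4000, 4.0000).
‖u_2‖ = 6.3403, so q_2 = (0.0000, 0.3470, -0.6940, 0.6309).
q_1·v_3 = 0.0000·1 + 0.8944·3 + 0.4472·(-4) + 0.0000·(-2) = 0.8944; q_2·v_3 = 0.0000·1 + 0.3470·3 + (-0.6940)·(-4) + 0.6309·(-2) = 2.5551.
u_3 = v_3 − 0.8944·q_1 − 2.5551·q_2 = (1.0000, 1.3134, -2.6269, -3.6119).
‖u_3‖ = 4.7615, so q_3 = (0.2100, 0.2758, -0.5517, -0.7586).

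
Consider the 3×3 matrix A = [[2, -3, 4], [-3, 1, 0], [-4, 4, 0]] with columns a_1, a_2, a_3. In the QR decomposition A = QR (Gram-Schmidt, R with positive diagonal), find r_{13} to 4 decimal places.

r_{13} = 1.4856

a_1 = (2, -3, -4); ‖a_1‖ = 5.3852, so e_1 = (0.3714, -0.5571, -0.7428).
r_{13} = e_1·a_3 = 1.4856.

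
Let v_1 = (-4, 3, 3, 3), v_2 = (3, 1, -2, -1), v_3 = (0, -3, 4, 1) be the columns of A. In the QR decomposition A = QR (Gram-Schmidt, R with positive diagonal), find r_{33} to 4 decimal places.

q_1 = v_1/‖v_1‖ = (-4, 3, 3, 3)/6.5574 = (-0.6100, 0.4575, 0.4575, 0.4575).
r_{12} = q_1·v_2 = -2.7450.
u_2 = v_2 + 2.7450·q_1 = (1.3256, 2.2558, -0.7442, 0.2558).
‖u_2‖ = 2.7322, so q_2 = (0.4852, 0.8256, -0.2724, 0.0936).
r_{13} = q_1·v_3 = 0.9150; r_{23} = q_2·v_3 = -3.4727.
u_3 = v_3 − 0.9150·q_1 + 3.4727·q_2 = (2.2430, -0.5514, 2.6355, 0.9065).
r_{33} = ‖u_3‖ = 3.6198.

r_{33} = 3.6198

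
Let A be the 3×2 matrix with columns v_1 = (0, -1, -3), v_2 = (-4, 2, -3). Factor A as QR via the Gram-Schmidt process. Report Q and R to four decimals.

Q = [[0.0000, -0.8148], [-0.3162, 0.5500], [-0.9487, -0.1833]], R = [[3.1623, 2.2136], [0.0000, 4.9092]]

v_1 = (0, -1, -3); ‖v_1‖ = 3.1623, so e_1 = (0.0000, -0.3162, -0.9487).
e_1·v_2 = 0.0000·(-4) + (-0.3162)·2 + (-0.9487)·(-3) = 2.2136.
u_2 = v_2 − 2.2136·e_1 = (-4.0000, 2.7000, -0.9000).
‖u_2‖ = 4.9092, so e_2 = (-0.8148, 0.5500, -0.1833).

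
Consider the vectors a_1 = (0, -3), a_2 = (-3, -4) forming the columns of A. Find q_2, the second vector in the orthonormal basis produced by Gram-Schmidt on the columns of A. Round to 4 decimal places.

q_2 = (-1.0000, 0.0000)

a_1 = (0, -3); ‖a_1‖ = 3.0000, so q_1 = (0.0000, -1.0000).
q_1·a_2 = 0.0000·(-3) + (-1.0000)·(-4) = 4.0000.
u_2 = a_2 − 4.0000·q_1 = (-3.0000, 0.0000).
‖u_2‖ = 3.0000, so q_2 = (-1.0000, 0.0000).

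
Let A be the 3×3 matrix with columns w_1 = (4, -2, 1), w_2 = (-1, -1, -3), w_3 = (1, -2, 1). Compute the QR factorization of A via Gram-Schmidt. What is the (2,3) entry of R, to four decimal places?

r_{23} = 0.0456

w_1 = (4, -2, 1); ‖w_1‖ = 4.5826, so e_1 = (0.8729, -0.4364, 0.2182).
e_1·w_2 = 0.8729·(-1) + (-0.4364)·(-1) + 0.2182·(-3) = -1.0911.
u_2 = w_2 + 1.0911·e_1 = (-0.0476, -1.4762, -2.7619).
‖u_2‖ = 3.1320, so e_2 = (-0.0152, -0.4713, -0.8818).
r_{23} = e_2·w_3 = 0.0456.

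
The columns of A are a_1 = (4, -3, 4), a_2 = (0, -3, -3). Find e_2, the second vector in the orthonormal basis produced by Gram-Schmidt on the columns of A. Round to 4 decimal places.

a_1 = (4, -3, 4); ‖a_1‖ = 6.4031, so e_1 = (0.6247, -0.4685, 0.6247).
e_1·a_2 = 0.6247·0 + (-0.4685)·(-3) + 0.6247·(-3) = -0.4685.
u_2 = a_2 + 0.4685·e_1 = (0.2927, -3.2195, -2.7073).
‖u_2‖ = 4.2167, so e_2 = (0.0694, -0.7635, -0.6420).

e_2 = (0.0694, -0.7635, -0.6420)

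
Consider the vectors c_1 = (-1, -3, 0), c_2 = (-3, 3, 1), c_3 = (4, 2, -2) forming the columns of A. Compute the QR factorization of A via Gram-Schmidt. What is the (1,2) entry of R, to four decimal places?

r_{12} = -1.8974

c_1 = (-1, -3, 0); ‖c_1‖ = 3.1623, so q_1 = (-0.3162, -0.9487, 0.0000).
r_{12} = q_1·c_2 = -1.8974.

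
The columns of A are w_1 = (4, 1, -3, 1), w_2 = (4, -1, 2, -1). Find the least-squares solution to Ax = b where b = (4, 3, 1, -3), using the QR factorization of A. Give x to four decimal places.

x = (0.2679, 0.7208)

w_1 = (4, 1, -3, 1); ‖w_1‖ = 5.1962, so e_1 = (0.7698, 0.1925, -0.5774, 0.1925).
e_1·w_2 = 0.7698·4 + 0.1925·(-1) + (-0.5774)·2 + 0.1925·(-1) = 1.5396.
u_2 = w_2 − 1.5396·e_1 = (2.8148, -1.2963, 2.8889, -1.2963).
‖u_2‖ = 4.4305, so e_2 = (0.6353, -0.2926, 0.6520, -0.2926).
Qᵀb = (2.5019, 3.1933).
Back-substitute: x_2 = 3.1933/4.4305 = 0.7208.
x_1 = (2.5019 − 1.5396·0.7208)/5.1962 = 0.2679.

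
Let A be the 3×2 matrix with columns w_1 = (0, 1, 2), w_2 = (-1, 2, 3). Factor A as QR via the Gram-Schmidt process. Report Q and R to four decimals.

w_1 = (0, 1, 2); ‖w_1‖ = 2.2361, so q_1 = (0.0000, 0.4472, 0.8944).
q_1·w_2 = 0.0000·(-1) + 0.4472·2 + 0.8944·3 = 3.5777.
u_2 = w_2 − 3.5777·q_1 = (-1.0000, 0.4000, -0.2000).
‖u_2‖ = 1.0954, so q_2 = (-0.9129, 0.3651, -0.1826).

Q = [[0.0000, -0.9129], [0.4472, 0.3651], [0.8944, -0.1826]], R = [[2.2361, 3.5777], [0.0000, 1.0954]]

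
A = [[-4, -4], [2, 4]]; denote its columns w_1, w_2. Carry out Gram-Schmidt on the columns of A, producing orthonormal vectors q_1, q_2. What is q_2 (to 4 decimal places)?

q_2 = (0.4472, 0.8944)

w_1 = (-4, 2); ‖w_1‖ = 4.4721, so q_1 = (-0.8944, 0.4472).
q_1·w_2 = (-0.8944)·(-4) + 0.4472·4 = 5.3666.
u_2 = w_2 − 5.3666·q_1 = (0.8000, 1.6000).
‖u_2‖ = 1.7889, so q_2 = (0.4472, 0.8944).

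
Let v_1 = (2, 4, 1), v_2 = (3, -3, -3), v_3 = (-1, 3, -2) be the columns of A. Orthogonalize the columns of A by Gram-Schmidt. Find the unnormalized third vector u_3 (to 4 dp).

u_3 = (-1.3333, 1.3333, -2.6667)

v_1 = (2, 4, 1); ‖v_1‖ = 4.5826, so q_1 = (0.4364, 0.8729, 0.2182).
q_1·v_2 = 0.4364·3 + 0.8729·(-3) + 0.2182·(-3) = -1.9640.
u_2 = v_2 + 1.9640·q_1 = (3.8571, -1.2857, -2.5714).
‖u_2‖ = 4.8107, so q_2 = (0.8018, -0.2673, -0.5345).
q_1·v_3 = 0.4364·(-1) + 0.8729·3 + 0.2182·(-2) = 1.7457; q_2·v_3 = 0.8018·(-1) + (-0.2673)·3 + (-0.5345)·(-2) = -0.5345.
u_3 = v_3 − 1.7457·q_1 + 0.5345·q_2 = (-1.3333, 1.3333, -2.6667).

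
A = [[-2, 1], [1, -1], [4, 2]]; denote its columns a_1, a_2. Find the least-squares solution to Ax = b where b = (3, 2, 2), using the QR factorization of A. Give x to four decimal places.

q_1 = a_1/‖a_1‖ = (-2, 1, 4)/4.5826 = (-0.4364, 0.2182, 0.8729).
r_{12} = q_1·a_2 = 1.0911.
u_2 = a_2 − 1.0911·q_1 = (1.4762, -1.2381, 1.0476).
‖u_2‖ = 2.1931, so q_2 = (0.6731, -0.5646, 0.4777).
Qᵀb = (0.8729, 1.8456).
Back-substitute: x_2 = 1.8456/2.1931 = 0.8416.
x_1 = (0.8729 − 1.0911·0.8416)/4.5826 = -0.0099.

x = (-0.0099, 0.8416)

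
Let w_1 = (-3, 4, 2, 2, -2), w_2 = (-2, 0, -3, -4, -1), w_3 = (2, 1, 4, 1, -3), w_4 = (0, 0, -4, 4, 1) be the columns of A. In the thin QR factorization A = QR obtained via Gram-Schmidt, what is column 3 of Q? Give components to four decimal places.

q_3 = (0.4388, -0.0432, 0.4416, -0.3799, -0.6828)

w_1 = (-3, 4, 2, 2, -2); ‖w_1‖ = 6.0828, so q_1 = (-0.4932, 0.6576, 0.3288, 0.3288, -0.3288).
q_1·w_2 = (-0.4932)·(-2) + 0.6576·0 + 0.3288·(-3) + 0.3288·(-4) + (-0.3288)·(-1) = -0.9864.
u_2 = w_2 + 0.9864·q_1 = (-2.4865, 0.6486, -2.6757, -3.6757, -1.3243).
‖u_2‖ = 5.3877, so q_2 = (-0.4615, 0.1204, -0.4966, -0.6822, -0.2458).
q_1·w_3 = (-0.4932)·2 + 0.6576·1 + 0.3288·4 + 0.3288·1 + (-0.3288)·(-3) = 2.3016; q_2·w_3 = (-0.4615)·2 + 0.1204·1 + (-0.4966)·4 + (-0.6822)·1 + (-0.2458)·(-3) = -2.7340.
u_3 = w_3 − 2.3016·q_1 + 2.7340·q_2 = (1.8734, -0.1844, 1.8855, -1.6220, -2.9153).
‖u_3‖ = 4.2694, so q_3 = (0.4388, -0.0432, 0.4416, -0.3799, -0.6828).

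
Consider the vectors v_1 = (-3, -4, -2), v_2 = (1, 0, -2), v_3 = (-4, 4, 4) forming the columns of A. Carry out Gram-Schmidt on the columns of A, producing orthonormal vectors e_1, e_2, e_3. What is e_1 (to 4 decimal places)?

e_1 = (-0.5571, -0.7428, -0.3714)

v_1 = (-3, -4, -2); ‖v_1‖ = 5.3852, so e_1 = (-0.5571, -0.7428, -0.3714).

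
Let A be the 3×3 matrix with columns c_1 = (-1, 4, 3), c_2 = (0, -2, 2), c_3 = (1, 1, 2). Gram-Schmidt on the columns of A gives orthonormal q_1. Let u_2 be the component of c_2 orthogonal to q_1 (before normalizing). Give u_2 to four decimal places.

u_2 = (-0.0769, -1.6923, 2.2308)

q_1 = c_1/‖c_1‖ = (-1, 4, 3)/5.0990 = (-0.1961, 0.7845, 0.5883).
r_{12} = q_1·c_2 = -0.3922.
u_2 = c_2 + 0.3922·q_1 = (-0.0769, -1.6923, 2.2308).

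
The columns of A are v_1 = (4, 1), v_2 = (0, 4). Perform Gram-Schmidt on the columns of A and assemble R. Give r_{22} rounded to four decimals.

r_{22} = 3.8806

v_1 = (4, 1); ‖v_1‖ = 4.1231, so e_1 = (0.9701, 0.2425).
e_1·v_2 = 0.9701·0 + 0.2425·4 = 0.9701.
u_2 = v_2 − 0.9701·e_1 = (-0.9412, 3.7647).
r_{22} = ‖u_2‖ = 3.8806.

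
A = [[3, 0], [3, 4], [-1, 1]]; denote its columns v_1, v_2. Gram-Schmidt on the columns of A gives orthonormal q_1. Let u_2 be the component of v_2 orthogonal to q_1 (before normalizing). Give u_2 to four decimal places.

v_1 = (3, 3, -1); ‖v_1‖ = 4.3589, so q_1 = (0.6882, 0.6882, -0.2294).
q_1·v_2 = 0.6882·0 + 0.6882·4 + (-0.2294)·1 = 2.5236.
u_2 = v_2 − 2.5236·q_1 = (-1.7368, 2.2632, 1.5789).

u_2 = (-1.7368, 2.2632, 1.5789)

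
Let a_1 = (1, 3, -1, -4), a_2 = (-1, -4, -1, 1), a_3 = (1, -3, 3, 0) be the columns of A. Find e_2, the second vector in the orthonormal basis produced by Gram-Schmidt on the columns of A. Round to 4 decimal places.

e_1 = a_1/‖a_1‖ = (1, 3, -1, -4)/5.1962 = (0.1925, 0.5774, -0.1925, -0.7698).
r_{12} = e_1·a_2 = -3.0792.
u_2 = a_2 + 3.0792·e_1 = (-0.4074, -2.2222, -1.5926, -1.3704).
‖u_2‖ = 3.0852, so e_2 = (-0.1321, -0.7203, -0.5162, -0.4442).

e_2 = (-0.1321, -0.7203, -0.5162, -0.4442)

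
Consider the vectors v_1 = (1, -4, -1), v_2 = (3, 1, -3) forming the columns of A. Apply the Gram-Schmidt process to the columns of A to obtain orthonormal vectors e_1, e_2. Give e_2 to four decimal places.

v_1 = (1, -4, -1); ‖v_1‖ = 4.2426, so e_1 = (0.2357, -0.9428, -0.2357).
e_1·v_2 = 0.2357·3 + (-0.9428)·1 + (-0.2357)·(-3) = 0.4714.
u_2 = v_2 − 0.4714·e_1 = (2.8889, 1.4444, -2.8889).
‖u_2‖ = 4.3333, so e_2 = (0.6667, 0.3333, -0.6667).

e_2 = (0.6667, 0.3333, -0.6667)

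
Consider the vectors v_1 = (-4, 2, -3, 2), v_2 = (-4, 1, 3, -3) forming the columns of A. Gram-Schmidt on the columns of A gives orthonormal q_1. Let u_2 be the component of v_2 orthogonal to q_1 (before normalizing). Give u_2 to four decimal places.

u_2 = (-3.6364, 0.8182, 3.2727, -3.1818)

v_1 = (-4, 2, -3, 2); ‖v_1‖ = 5.7446, so q_1 = (-0.6963, 0.3482, -0.5222, 0.3482).
q_1·v_2 = (-0.6963)·(-4) + 0.3482·1 + (-0.5222)·3 + 0.3482·(-3) = 0.5222.
u_2 = v_2 − 0.5222·q_1 = (-3.6364, 0.8182, 3.2727, -3.1818).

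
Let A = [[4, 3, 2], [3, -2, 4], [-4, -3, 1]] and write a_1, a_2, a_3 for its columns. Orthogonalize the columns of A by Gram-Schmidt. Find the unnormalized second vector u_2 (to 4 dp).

a_1 = (4, 3, -4); ‖a_1‖ = 6.4031, so e_1 = (0.6247, 0.4685, -0.6247).
e_1·a_2 = 0.6247·3 + 0.4685·(-2) + (-0.6247)·(-3) = 2.8111.
u_2 = a_2 − 2.8111·e_1 = (1.2439, -3.3171, -1.2439).

u_2 = (1.2439, -3.3171, -1.2439)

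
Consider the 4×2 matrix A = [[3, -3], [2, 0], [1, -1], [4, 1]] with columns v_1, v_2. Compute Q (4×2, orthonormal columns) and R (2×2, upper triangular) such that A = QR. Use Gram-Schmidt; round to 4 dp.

Q = [[0.5477, -0.7667], [0.3651, 0.1278], [0.1826, -0.2556], [0.7303, 0.5750]], R = [[5.4772, -1.0954], [0.0000, 3.1305]]

e_1 = v_1/‖v_1‖ = (3, 2, 1, 4)/5.4772 = (0.5477, 0.3651, 0.1826, 0.7303).
r_{12} = e_1·v_2 = -1.0954.
u_2 = v_2 + 1.0954·e_1 = (-2.4000, 0.4000, -0.8000, 1.8000).
‖u_2‖ = 3.1305, so e_2 = (-0.7667, 0.1278, -0.2556, 0.5750).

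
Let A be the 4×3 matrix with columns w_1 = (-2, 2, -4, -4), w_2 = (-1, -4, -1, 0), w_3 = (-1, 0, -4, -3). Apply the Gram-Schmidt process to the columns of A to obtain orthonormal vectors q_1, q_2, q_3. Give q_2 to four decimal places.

q_1 = w_1/‖w_1‖ = (-2, 2, -4, -4)/6.3246 = (-0.3162, 0.3162, -0.6325, -0.6325).
r_{12} = q_1·w_2 = -0.3162.
u_2 = w_2 + 0.3162·q_1 = (-1.1000, -3.9000, -1.2000, -0.2000).
‖u_2‖ = 4.2308, so q_2 = (-0.2600, -0.9218, -0.2836, -0.0473).

q_2 = (-0.2600, -0.9218, -0.2836, -0.0473)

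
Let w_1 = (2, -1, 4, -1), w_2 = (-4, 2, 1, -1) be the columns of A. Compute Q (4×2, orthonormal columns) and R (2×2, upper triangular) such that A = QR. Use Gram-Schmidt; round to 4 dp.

Q = [[0.4264, -0.7762], [-0.2132, 0.3881], [0.8528, 0.4180], [-0.2132, -0.2687]], R = [[4.6904, -1.0660], [0.0000, 4.5677]]

w_1 = (2, -1, 4, -1); ‖w_1‖ = 4.6904, so q_1 = (0.4264, -0.2132, 0.8528, -0.2132).
q_1·w_2 = 0.4264·(-4) + (-0.2132)·2 + 0.8528·1 + (-0.2132)·(-1) = -1.0660.
u_2 = w_2 + 1.0660·q_1 = (-3.5455, 1.7727, 1.9091, -1.2273).
‖u_2‖ = 4.5677, so q_2 = (-0.7762, 0.3881, 0.4180, -0.2687).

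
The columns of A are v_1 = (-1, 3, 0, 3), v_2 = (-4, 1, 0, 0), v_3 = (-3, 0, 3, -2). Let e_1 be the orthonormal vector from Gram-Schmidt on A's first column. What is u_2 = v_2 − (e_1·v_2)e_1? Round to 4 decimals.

u_2 = (-3.6316, -0.1053, 0.0000, -1.1053)

v_1 = (-1, 3, 0, 3); ‖v_1‖ = 4.3589, so e_1 = (-0.2294, 0.6882, 0.0000, 0.6882).
e_1·v_2 = (-0.2294)·(-4) + 0.6882·1 + 0.0000·0 + 0.6882·0 = 1.6059.
u_2 = v_2 − 1.6059·e_1 = (-3.6316, -0.1053, 0.0000, -1.1053).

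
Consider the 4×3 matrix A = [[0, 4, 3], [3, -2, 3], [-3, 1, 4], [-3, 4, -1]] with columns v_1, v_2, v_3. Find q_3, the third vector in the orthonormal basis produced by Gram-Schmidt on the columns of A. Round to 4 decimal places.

v_1 = (0, 3, -3, -3); ‖v_1‖ = 5.1962, so q_1 = (0.0000, 0.5774, -0.5774, -0.5774).
q_1·v_2 = 0.0000·4 + 0.5774·(-2) + (-0.5774)·1 + (-0.5774)·4 = -4.0415.
u_2 = v_2 + 4.0415·q_1 = (4.0000, 0.3333, -1.3333, 1.6667).
‖u_2‖ = 4.5461, so q_2 = (0.8799, 0.0733, -0.2933, 0.3666).
q_1·v_3 = 0.0000·3 + 0.5774·3 + (-0.5774)·4 + (-0.5774)·(-1) = 0.0000; q_2·v_3 = 0.8799·3 + 0.0733·3 + (-0.2933)·4 + 0.3666·(-1) = 1.3198.
u_3 = v_3 + 0.0000·q_1 − 1.3198·q_2 = (1.8387, 2.9032, 4.3871, -1.4839).
‖u_3‖ = 5.7670, so q_3 = (0.3188, 0.5034, 0.7607, -0.2573).

q_3 = (0.3188, 0.5034, 0.7607, -0.2573)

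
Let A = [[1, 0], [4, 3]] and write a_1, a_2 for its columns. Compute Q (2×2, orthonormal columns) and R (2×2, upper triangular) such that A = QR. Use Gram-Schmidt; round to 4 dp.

Q = [[0.2425, -0.9701], [0.9701, 0.2425]], R = [[4.1231, 2.9104], [0.0000, 0.7276]]

a_1 = (1, 4); ‖a_1‖ = 4.1231, so q_1 = (0.2425, 0.9701).
q_1·a_2 = 0.2425·0 + 0.9701·3 = 2.9104.
u_2 = a_2 − 2.9104·q_1 = (-0.7059, 0.1765).
‖u_2‖ = 0.7276, so q_2 = (-0.9701, 0.2425).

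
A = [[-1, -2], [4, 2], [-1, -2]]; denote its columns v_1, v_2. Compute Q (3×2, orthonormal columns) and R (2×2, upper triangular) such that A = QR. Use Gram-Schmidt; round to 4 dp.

v_1 = (-1, 4, -1); ‖v_1‖ = 4.2426, so q_1 = (-0.2357, 0.9428, -0.2357).
q_1·v_2 = (-0.2357)·(-2) + 0.9428·2 + (-0.2357)·(-2) = 2.8284.
u_2 = v_2 − 2.8284·q_1 = (-1.3333, -0.6667, -1.3333).
‖u_2‖ = 2.0000, so q_2 = (-0.6667, -0.3333, -0.6667).

Q = [[-0.2357, -0.6667], [0.9428, -0.3333], [-0.2357, -0.6667]], R = [[4.2426, 2.8284], [0.0000, 2.0000]]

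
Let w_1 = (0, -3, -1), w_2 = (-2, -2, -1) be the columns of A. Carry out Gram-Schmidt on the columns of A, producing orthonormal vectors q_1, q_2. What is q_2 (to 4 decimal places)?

q_1 = w_1/‖w_1‖ = (0, -3, -1)/3.1623 = (0.0000, -0.9487, -0.3162).
r_{12} = q_1·w_2 = 2.2136.
u_2 = w_2 − 2.2136·q_1 = (-2.0000, 0.1000, -0.3000).
‖u_2‖ = 2.0248, so q_2 = (-0.9877, 0.0494, -0.1482).

q_2 = (-0.9877, 0.0494, -0.1482)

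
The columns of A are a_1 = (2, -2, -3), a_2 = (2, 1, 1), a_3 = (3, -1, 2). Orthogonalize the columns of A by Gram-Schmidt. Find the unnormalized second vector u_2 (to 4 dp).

a_1 = (2, -2, -3); ‖a_1‖ = 4.1231, so e_1 = (0.4851, -0.4851, -0.7276).
e_1·a_2 = 0.4851·2 + (-0.4851)·1 + (-0.7276)·1 = -0.2425.
u_2 = a_2 + 0.2425·e_1 = (2.1176, 0.8824, 0.8235).

u_2 = (2.1176, 0.8824, 0.8235)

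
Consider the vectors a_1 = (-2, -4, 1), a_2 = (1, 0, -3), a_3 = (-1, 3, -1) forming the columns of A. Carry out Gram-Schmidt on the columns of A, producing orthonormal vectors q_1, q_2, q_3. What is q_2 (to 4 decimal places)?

q_2 = (0.1765, -0.3209, -0.9305)

q_1 = a_1/‖a_1‖ = (-2, -4, 1)/4.5826 = (-0.4364, -0.8729, 0.2182).
r_{12} = q_1·a_2 = -1.0911.
u_2 = a_2 + 1.0911·q_1 = (0.5238, -0.9524, -2.7619).
‖u_2‖ = 2.9681, so q_2 = (0.1765, -0.3209, -0.9305).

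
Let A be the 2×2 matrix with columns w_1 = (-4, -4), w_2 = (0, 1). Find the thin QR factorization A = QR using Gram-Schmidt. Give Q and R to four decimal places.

e_1 = w_1/‖w_1‖ = (-4, -4)/5.6569 = (-0.7071, -0.7071).
r_{12} = e_1·w_2 = -0.7071.
u_2 = w_2 + 0.7071·e_1 = (-0.5000, 0.5000).
‖u_2‖ = 0.7071, so e_2 = (-0.7071, 0.7071).

Q = [[-0.7071, -0.7071], [-0.7071, 0.7071]], R = [[5.6569, -0.7071], [0.0000, 0.7071]]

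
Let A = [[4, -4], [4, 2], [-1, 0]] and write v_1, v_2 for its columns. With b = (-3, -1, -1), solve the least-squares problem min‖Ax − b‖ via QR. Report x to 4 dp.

e_1 = v_1/‖v_1‖ = (4, 4, -1)/5.7446 = (0.6963, 0.6963, -0.1741).
r_{12} = e_1·v_2 = -1.3926.
u_2 = v_2 + 1.3926·e_1 = (-3.0303, 2.9697, -0.2424).
‖u_2‖ = 4.2498, so e_2 = (-0.7130, 0.6988, -0.0570).
Qᵀb = (-2.6112, 1.4974).
Back-substitute: x_2 = 1.4974/4.2498 = 0.3523.
x_1 = (-2.6112 + 1.3926·0.3523)/5.7446 = -0.3691.

x = (-0.3691, 0.3523)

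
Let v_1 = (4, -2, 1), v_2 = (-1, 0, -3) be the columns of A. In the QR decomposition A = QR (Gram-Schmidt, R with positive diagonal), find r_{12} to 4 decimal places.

q_1 = v_1/‖v_1‖ = (4, -2, 1)/4.5826 = (0.8729, -0.4364, 0.2182).
r_{12} = q_1·v_2 = -1.5275.

r_{12} = -1.5275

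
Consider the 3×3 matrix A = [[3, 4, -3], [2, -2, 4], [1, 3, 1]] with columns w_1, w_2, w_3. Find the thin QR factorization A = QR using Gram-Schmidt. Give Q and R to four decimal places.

w_1 = (3, 2, 1); ‖w_1‖ = 3.7417, so q_1 = (0.8018, 0.5345, 0.2673).
q_1·w_2 = 0.8018·4 + 0.5345·(-2) + 0.2673·3 = 2.9399.
u_2 = w_2 − 2.9399·q_1 = (1.6429, -3.5714, 2.2143).
‖u_2‖ = 4.5119, so q_2 = (0.3641, -0.7916, 0.4908).
q_1·w_3 = 0.8018·(-3) + 0.5345·4 + 0.2673·1 = 0.0000; q_2·w_3 = 0.3641·(-3) + (-0.7916)·4 + 0.4908·1 = -3.7678.
u_3 = w_3 − 0.0000·q_1 + 3.7678·q_2 = (-1.6281, 1.0175, 2.8491).
‖u_3‖ = 3.4356, so q_3 = (-0.4739, 0.2962, 0.8293).

Q = [[0.8018, 0.3641, -0.4739], [0.5345, -0.7916, 0.2962], [0.2673, 0.4908, 0.8293]], R = [[3.7417, 2.9399, 0.0000], [0.0000, 4.5119, -3.7678], [0.0000, 0.0000, 3.4356]]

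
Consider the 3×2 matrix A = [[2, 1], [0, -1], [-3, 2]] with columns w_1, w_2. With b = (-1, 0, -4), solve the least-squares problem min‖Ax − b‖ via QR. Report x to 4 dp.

x = (0.3871, -1.2419)

e_1 = w_1/‖w_1‖ = (2, 0, -3)/3.6056 = (0.5547, 0.0000, -0.8321).
r_{12} = e_1·w_2 = -1.1094.
u_2 = w_2 + 1.1094·e_1 = (1.6154, -1.0000, 1.0769).
‖u_2‖ = 2.1839, so e_2 = (0.7397, -0.4579, 0.4931).
Qᵀb = (2.7735, -2.7122).
Back-substitute: x_2 = -2.7122/2.1839 = -1.2419.
x_1 = (2.7735 + 1.1094·(-1.2419))/3.6056 = 0.3871.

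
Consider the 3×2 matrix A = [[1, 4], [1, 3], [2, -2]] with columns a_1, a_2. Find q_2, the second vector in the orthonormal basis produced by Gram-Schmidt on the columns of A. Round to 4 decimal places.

a_1 = (1, 1, 2); ‖a_1‖ = 2.4495, so q_1 = (0.4082, 0.4082, 0.8165).
q_1·a_2 = 0.4082·4 + 0.4082·3 + 0.8165·(-2) = 1.2247.
u_2 = a_2 − 1.2247·q_1 = (3.5000, 2.5000, -3.0000).
‖u_2‖ = 5.2440, so q_2 = (0.6674, 0.4767, -0.5721).

q_2 = (0.6674, 0.4767, -0.5721)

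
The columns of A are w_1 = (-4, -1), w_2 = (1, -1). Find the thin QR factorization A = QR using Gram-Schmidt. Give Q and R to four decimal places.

w_1 = (-4, -1); ‖w_1‖ = 4.1231, so e_1 = (-0.9701, -0.2425).
e_1·w_2 = (-0.9701)·1 + (-0.2425)·(-1) = -0.7276.
u_2 = w_2 + 0.7276·e_1 = (0.2941, -1.1765).
‖u_2‖ = 1.2127, so e_2 = (0.2425, -0.9701).

Q = [[-0.9701, 0.2425], [-0.2425, -0.9701]], R = [[4.1231, -0.7276], [0.0000, 1.2127]]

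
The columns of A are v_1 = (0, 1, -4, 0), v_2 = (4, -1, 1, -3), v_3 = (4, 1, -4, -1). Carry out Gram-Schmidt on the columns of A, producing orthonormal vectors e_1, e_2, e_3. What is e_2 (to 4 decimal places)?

e_1 = v_1/‖v_1‖ = (0, 1, -4, 0)/4.1231 = (0.0000, 0.2425, -0.9701, 0.0000).
r_{12} = e_1·v_2 = -1.2127.
u_2 = v_2 + 1.2127·e_1 = (4.0000, -0.7059, -0.1765, -3.0000).
‖u_2‖ = 5.0527, so e_2 = (0.7917, -0.1397, -0.0349, -0.5937).

e_2 = (0.7917, -0.1397, -0.0349, -0.5937)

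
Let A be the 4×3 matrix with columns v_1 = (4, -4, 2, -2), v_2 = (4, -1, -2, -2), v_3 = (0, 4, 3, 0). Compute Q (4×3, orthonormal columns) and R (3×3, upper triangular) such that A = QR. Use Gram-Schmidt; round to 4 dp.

Q = [[0.6325, 0.5164, 0.3651], [-0.6325, 0.2582, 0.7303], [0.3162, -0.7746, 0.5477], [-0.3162, -0.2582, -0.1826]], R = [[6.3246, 3.1623, -1.5811], [0.0000, 3.8730, -1.2910], [0.0000, 0.0000, 4.5644]]

v_1 = (4, -4, 2, -2); ‖v_1‖ = 6.3246, so e_1 = (0.6325, -0.6325, 0.3162, -0.3162).
e_1·v_2 = 0.6325·4 + (-0.6325)·(-1) + 0.3162·(-2) + (-0.3162)·(-2) = 3.1623.
u_2 = v_2 − 3.1623·e_1 = (2.0000, 1.0000, -3.0000, -1.0000).
‖u_2‖ = 3.8730, so e_2 = (0.5164, 0.2582, -0.7746, -0.2582).
e_1·v_3 = 0.6325·0 + (-0.6325)·4 + 0.3162·3 + (-0.3162)·0 = -1.5811; e_2·v_3 = 0.5164·0 + 0.2582·4 + (-0.7746)·3 + (-0.2582)·0 = -1.2910.
u_3 = v_3 + 1.5811·e_1 + 1.2910·e_2 = (1.6667, 3.3333, 2.5000, -0.8333).
‖u_3‖ = 4.5644, so e_3 = (0.3651, 0.7303, 0.5477, -0.1826).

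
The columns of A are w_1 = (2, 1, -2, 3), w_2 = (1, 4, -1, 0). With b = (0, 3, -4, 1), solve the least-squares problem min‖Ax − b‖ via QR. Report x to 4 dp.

q_1 = w_1/‖w_1‖ = (2, 1, -2, 3)/4.2426 = (0.4714, 0.2357, -0.4714, 0.7071).
r_{12} = q_1·w_2 = 1.8856.
u_2 = w_2 − 1.8856·q_1 = (0.1111, 3.5556, -0.1111, -1.3333).
‖u_2‖ = 3.8006, so q_2 = (0.0292, 0.9355, -0.0292, -0.3508).
Qᵀb = (3.2998, 2.5727).
Back-substitute: x_2 = 2.5727/3.8006 = 0.6769.
x_1 = (3.2998 − 1.8856·0.6769)/4.2426 = 0.4769.

x = (0.4769, 0.6769)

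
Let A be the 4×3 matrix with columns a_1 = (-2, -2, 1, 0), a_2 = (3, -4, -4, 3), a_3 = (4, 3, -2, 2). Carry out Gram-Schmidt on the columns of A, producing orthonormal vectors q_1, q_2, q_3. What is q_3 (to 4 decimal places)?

a_1 = (-2, -2, 1, 0); ‖a_1‖ = 3.0000, so q_1 = (-0.6667, -0.6667, 0.3333, 0.0000).
q_1·a_2 = (-0.6667)·3 + (-0.6667)·(-4) + 0.3333·(-4) + 0.0000·3 = -0.6667.
u_2 = a_2 + 0.6667·q_1 = (2.5556, -4.4444, -3.7778, 3.0000).
‖u_2‖ = 7.0396, so q_2 = (0.3630, -0.6314, -0.5366, 0.4262).
q_1·a_3 = (-0.6667)·4 + (-0.6667)·3 + 0.3333·(-2) + 0.0000·2 = -5.3333; q_2·a_3 = 0.3630·4 + (-0.6314)·3 + (-0.5366)·(-2) + 0.4262·2 = 1.4837.
u_3 = a_3 + 5.3333·q_1 − 1.4837·q_2 = (-0.0942, 0.3812, 0.5740, 1.3677).
‖u_3‖ = 1.5344, so q_3 = (-0.0614, 0.2484, 0.3741, 0.8914).

q_3 = (-0.0614, 0.2484, 0.3741, 0.8914)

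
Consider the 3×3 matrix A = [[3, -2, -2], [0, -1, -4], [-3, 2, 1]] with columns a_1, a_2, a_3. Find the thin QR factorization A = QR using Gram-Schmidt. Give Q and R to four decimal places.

a_1 = (3, 0, -3); ‖a_1‖ = 4.2426, so q_1 = (0.7071, 0.0000, -0.7071).
q_1·a_2 = 0.7071·(-2) + 0.0000·(-1) + (-0.7071)·2 = -2.8284.
u_2 = a_2 + 2.8284·q_1 = (0.0000, -1.0000, 0.0000).
‖u_2‖ = 1.0000, so q_2 = (0.0000, -1.0000, 0.0000).
q_1·a_3 = 0.7071·(-2) + 0.0000·(-4) + (-0.7071)·1 = -2.1213; q_2·a_3 = 0.0000·(-2) + (-1.0000)·(-4) + (0.0000)·1 = 4.0000.
u_3 = a_3 + 2.1213·q_1 − 4.0000·q_2 = (-0.5000, 0.0000, -0.5000).
‖u_3‖ = 0.7071, so q_3 = (-0.7071, 0.0000, -0.7071).

Q = [[0.7071, 0.0000, -0.7071], [0.0000, -1.0000, 0.0000], [-0.7071, 0.0000, -0.7071]], R = [[4.2426, -2.8284, -2.1213], [0.0000, 1.0000, 4.0000], [0.0000, 0.0000, 0.7071]]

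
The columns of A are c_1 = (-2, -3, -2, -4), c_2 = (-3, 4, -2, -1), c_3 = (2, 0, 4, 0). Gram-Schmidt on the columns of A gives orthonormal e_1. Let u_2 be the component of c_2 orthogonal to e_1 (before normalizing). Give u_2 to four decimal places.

u_2 = (-2.8788, 4.1818, -1.8788, -0.7576)

e_1 = c_1/‖c_1‖ = (-2, -3, -2, -4)/5.7446 = (-0.3482, -0.5222, -0.3482, -0.6963).
r_{12} = e_1·c_2 = 0.3482.
u_2 = c_2 − 0.3482·e_1 = (-2.8788, 4.1818, -1.8788, -0.7576).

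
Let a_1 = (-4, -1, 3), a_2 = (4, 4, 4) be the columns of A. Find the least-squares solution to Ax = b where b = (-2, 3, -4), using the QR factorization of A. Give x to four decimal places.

a_1 = (-4, -1, 3); ‖a_1‖ = 5.0990, so q_1 = (-0.7845, -0.1961, 0.5883).
q_1·a_2 = (-0.7845)·4 + (-0.1961)·4 + 0.5883·4 = -1.5689.
u_2 = a_2 + 1.5689·q_1 = (2.7692, 3.6923, 4.9231).
‖u_2‖ = 6.7482, so q_2 = (0.4104, 0.5472, 0.7295).
Qᵀb = (-1.3728, -2.0974).
Back-substitute: x_2 = -2.0974/6.7482 = -0.3108.
x_1 = (-1.3728 + 1.5689·(-0.3108))/5.0990 = -0.3649.

x = (-0.3649, -0.3108)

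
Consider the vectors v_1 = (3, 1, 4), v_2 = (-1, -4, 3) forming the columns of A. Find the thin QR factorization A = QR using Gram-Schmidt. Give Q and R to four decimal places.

Q = [[0.5883, -0.3151], [0.1961, -0.8378], [0.7845, 0.4458]], R = [[5.0990, 0.9806], [0.0000, 5.0038]]

q_1 = v_1/‖v_1‖ = (3, 1, 4)/5.0990 = (0.5883, 0.1961, 0.7845).
r_{12} = q_1·v_2 = 0.9806.
u_2 = v_2 − 0.9806·q_1 = (-1.5769, -4.1923, 2.2308).
‖u_2‖ = 5.0038, so q_2 = (-0.3151, -0.8378, 0.4458).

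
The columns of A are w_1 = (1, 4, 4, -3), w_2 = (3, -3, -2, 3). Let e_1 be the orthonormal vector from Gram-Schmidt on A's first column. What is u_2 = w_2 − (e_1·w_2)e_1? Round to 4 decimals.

u_2 = (3.6190, -0.5238, 0.4762, 1.1429)

w_1 = (1, 4, 4, -3); ‖w_1‖ = 6.4807, so e_1 = (0.1543, 0.6172, 0.6172, -0.4629).
e_1·w_2 = 0.1543·3 + 0.6172·(-3) + 0.6172·(-2) + (-0.4629)·3 = -4.0119.
u_2 = w_2 + 4.0119·e_1 = (3.6190, -0.5238, 0.4762, 1.1429).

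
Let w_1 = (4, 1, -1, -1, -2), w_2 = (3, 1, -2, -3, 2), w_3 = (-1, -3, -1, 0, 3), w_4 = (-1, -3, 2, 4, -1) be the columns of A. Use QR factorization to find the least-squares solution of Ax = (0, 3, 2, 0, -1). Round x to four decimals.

w_1 = (4, 1, -1, -1, -2); ‖w_1‖ = 4.7958, so e_1 = (0.8341, 0.2085, -0.2085, -0.2085, -0.4170).
e_1·w_2 = 0.8341·3 + 0.2085·1 + (-0.2085)·(-2) + (-0.2085)·(-3) + (-0.4170)·2 = 2.9192.
u_2 = w_2 − 2.9192·e_1 = (0.5652, 0.3913, -1.3913, -2.3913, 3.2174).
‖u_2‖ = 4.2986, so e_2 = (0.1315, 0.0910, -0.3237, -0.5563, 0.7485).
e_1·w_3 = 0.8341·(-1) + 0.2085·(-3) + (-0.2085)·(-1) + (-0.2085)·0 + (-0.4170)·3 = -2.5022; e_2·w_3 = 0.1315·(-1) + 0.0910·(-3) + (-0.3237)·(-1) + (-0.5563)·0 + 0.7485·3 = 2.1645.
u_3 = w_3 + 2.5022·e_1 − 2.1645·e_2 = (0.8024, -2.6753, -0.8212, 0.6824, 0.3365).
‖u_3‖ = 3.0090, so e_3 = (0.2667, -0.8891, -0.2729, 0.2268, 0.1118).
e_1·w_4 = 0.8341·(-1) + 0.2085·(-3) + (-0.2085)·2 + (-0.2085)·4 + (-0.4170)·(-1) = -2.2937; e_2·w_4 = 0.1315·(-1) + 0.0910·(-3) + (-0.3237)·2 + (-0.5563)·4 + 0.7485·(-1) = -4.0255; e_3·w_4 = 0.2667·(-1) + (-0.8891)·(-3) + (-0.2729)·2 + 0.2268·4 + 0.1118·(-1) = 2.6501.
u_4 = w_4 + 2.2937·e_1 + 4.0255·e_2 − 2.6501·e_3 = (0.7357, 0.2009, 0.9420, 0.6814, 0.7601).
‖u_4‖ = 1.5847, so e_4 = (0.4643, 0.1268, 0.5945, 0.4300, 0.4797).
Qᵀb = (0.6255, -1.1227, -3.3249, 1.0896).
Back-substitute: x_4 = 1.0896/1.5847 = 0.6876.
x_3 = (-3.3249 − 2.6501·0.6876)/3.0090 = -1.7105.
x_2 = (-1.1227 − 2.1645·(-1.7105) + 4.0255·0.6876)/4.2986 = 1.2440.
x_1 = (0.6255 − 2.9192·1.2440 + 2.5022·(-1.7105) + 2.2937·0.6876)/4.7958 = -1.1904.

x = (-1.1904, 1.2440, -1.7105, 0.6876)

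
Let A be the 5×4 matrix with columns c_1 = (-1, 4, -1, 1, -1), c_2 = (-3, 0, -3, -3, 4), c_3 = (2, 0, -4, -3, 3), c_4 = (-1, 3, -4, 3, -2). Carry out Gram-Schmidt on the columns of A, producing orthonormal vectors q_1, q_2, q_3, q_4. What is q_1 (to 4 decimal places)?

c_1 = (-1, 4, -1, 1, -1); ‖c_1‖ = 4.4721, so q_1 = (-0.2236, 0.8944, -0.2236, 0.2236, -0.2236).

q_1 = (-0.2236, 0.8944, -0.2236, 0.2236, -0.2236)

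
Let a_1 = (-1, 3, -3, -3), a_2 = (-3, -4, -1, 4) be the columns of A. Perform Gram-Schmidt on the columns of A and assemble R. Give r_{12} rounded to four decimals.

r_{12} = -3.4017

e_1 = a_1/‖a_1‖ = (-1, 3, -3, -3)/5.2915 = (-0.1890, 0.5669, -0.5669, -0.5669).
r_{12} = e_1·a_2 = -3.4017.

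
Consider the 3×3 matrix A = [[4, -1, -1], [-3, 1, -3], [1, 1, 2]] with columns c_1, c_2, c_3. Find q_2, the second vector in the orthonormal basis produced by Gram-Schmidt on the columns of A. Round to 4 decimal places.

q_2 = (-0.0605, 0.2421, 0.9684)

q_1 = c_1/‖c_1‖ = (4, -3, 1)/5.0990 = (0.7845, -0.5883, 0.1961).
r_{12} = q_1·c_2 = -1.1767.
u_2 = c_2 + 1.1767·q_1 = (-0.0769, 0.3077, 1.2308).
‖u_2‖ = 1.2710, so q_2 = (-0.0605, 0.2421, 0.9684).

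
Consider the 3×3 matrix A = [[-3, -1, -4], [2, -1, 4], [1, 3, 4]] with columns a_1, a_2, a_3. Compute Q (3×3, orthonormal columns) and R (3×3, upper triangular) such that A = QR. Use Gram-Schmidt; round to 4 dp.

a_1 = (-3, 2, 1); ‖a_1‖ = 3.7417, so q_1 = (-0.8018, 0.5345, 0.2673).
q_1·a_2 = (-0.8018)·(-1) + 0.5345·(-1) + 0.2673·3 = 1.0690.
u_2 = a_2 − 1.0690·q_1 = (-0.1429, -1.5714, 2.7143).
‖u_2‖ = 3.1396, so q_2 = (-0.0455, -0.5005, 0.8645).
q_1·a_3 = (-0.8018)·(-4) + 0.5345·4 + 0.2673·4 = 6.4143; q_2·a_3 = (-0.0455)·(-4) + (-0.5005)·4 + 0.8645·4 = 1.6381.
u_3 = a_3 − 6.4143·q_1 − 1.6381·q_2 = (1.2174, 1.3913, 0.8696).
‖u_3‖ = 2.0430, so q_3 = (0.5959, 0.6810, 0.4256).

Q = [[-0.8018, -0.0455, 0.5959], [0.5345, -0.5005, 0.6810], [0.2673, 0.8645, 0.4256]], R = [[3.7417, 1.0690, 6.4143], [0.0000, 3.1396, 1.6381], [0.0000, 0.0000, 2.0430]]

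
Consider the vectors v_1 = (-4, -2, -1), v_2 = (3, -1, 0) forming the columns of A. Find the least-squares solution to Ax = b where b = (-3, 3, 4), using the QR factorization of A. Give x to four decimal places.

v_1 = (-4, -2, -1); ‖v_1‖ = 4.5826, so e_1 = (-0.8729, -0.4364, -0.2182).
e_1·v_2 = (-0.8729)·3 + (-0.4364)·(-1) + (-0.2182)·0 = -2.1822.
u_2 = v_2 + 2.1822·e_1 = (1.0952, -1.9524, -0.4762).
‖u_2‖ = 2.2887, so e_2 = (0.4785, -0.8531, -0.2081).
Qᵀb = (0.4364, -4.8271).
Back-substitute: x_2 = -4.8271/2.2887 = -2.1091.
x_1 = (0.4364 + 2.1822·(-2.1091))/4.5826 = -0.9091.

x = (-0.9091, -2.1091)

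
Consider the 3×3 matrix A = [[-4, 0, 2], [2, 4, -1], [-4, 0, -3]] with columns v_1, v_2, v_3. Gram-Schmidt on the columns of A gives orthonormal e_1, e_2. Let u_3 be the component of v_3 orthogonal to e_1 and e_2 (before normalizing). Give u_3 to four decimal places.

u_3 = (2.5000, 0.0000, -2.5000)

e_1 = v_1/‖v_1‖ = (-4, 2, -4)/6.0000 = (-0.6667, 0.3333, -0.6667).
r_{12} = e_1·v_2 = 1.3333.
u_2 = v_2 − 1.3333·e_1 = (0.8889, 3.5556, 0.8889).
‖u_2‖ = 3.7712, so e_2 = (0.2357, 0.9428, 0.2357).
r_{13} = e_1·v_3 = 0.3333; r_{23} = e_2·v_3 = -1.1785.
u_3 = v_3 − 0.3333·e_1 + 1.1785·e_2 = (2.5000, 0.0000, -2.5000).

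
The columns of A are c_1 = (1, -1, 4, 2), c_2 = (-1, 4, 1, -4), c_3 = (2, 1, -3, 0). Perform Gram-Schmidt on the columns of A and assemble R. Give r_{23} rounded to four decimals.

c_1 = (1, -1, 4, 2); ‖c_1‖ = 4.6904, so e_1 = (0.2132, -0.2132, 0.8528, 0.4264).
e_1·c_2 = 0.2132·(-1) + (-0.2132)·4 + 0.8528·1 + 0.4264·(-4) = -1.9188.
u_2 = c_2 + 1.9188·e_1 = (-0.5909, 3.5909, 2.6364, -3.1818).
‖u_2‖ = 5.5062, so e_2 = (-0.1073, 0.6522, 0.4788, -0.5779).
r_{23} = e_2·c_3 = -0.9989.

r_{23} = -0.9989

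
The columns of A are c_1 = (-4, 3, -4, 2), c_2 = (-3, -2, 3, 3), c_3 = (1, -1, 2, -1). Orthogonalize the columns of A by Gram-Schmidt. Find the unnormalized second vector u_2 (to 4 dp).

u_2 = (-3.0000, -2.0000, 3.0000, 3.0000)

e_1 = c_1/‖c_1‖ = (-4, 3, -4, 2)/6.7082 = (-0.5963, 0.4472, -0.5963, 0.2981).
r_{12} = e_1·c_2 = 0.0000.
u_2 = c_2 − 0.0000·e_1 = (-3.0000, -2.0000, 3.0000, 3.0000).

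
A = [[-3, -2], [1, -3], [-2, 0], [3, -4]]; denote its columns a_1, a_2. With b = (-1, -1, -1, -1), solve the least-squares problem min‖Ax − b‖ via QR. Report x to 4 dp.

x = (0.1877, 0.3686)

q_1 = a_1/‖a_1‖ = (-3, 1, -2, 3)/4.7958 = (-0.6255, 0.2085, -0.4170, 0.6255).
r_{12} = q_1·a_2 = -1.8766.
u_2 = a_2 + 1.8766·q_1 = (-3.1739, -2.6087, -0.7826, -2.8261).
‖u_2‖ = 5.0476, so q_2 = (-0.6288, -0.5168, -0.1550, -0.5599).
Qᵀb = (0.2085, 1.8605).
Back-substitute: x_2 = 1.8605/5.0476 = 0.3686.
x_1 = (0.2085 + 1.8766·0.3686)/4.7958 = 0.1877.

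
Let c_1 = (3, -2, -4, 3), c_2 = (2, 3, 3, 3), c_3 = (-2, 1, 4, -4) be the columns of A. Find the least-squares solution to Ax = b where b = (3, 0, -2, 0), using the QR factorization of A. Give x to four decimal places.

e_1 = c_1/‖c_1‖ = (3, -2, -4, 3)/6.1644 = (0.4867, -0.3244, -0.6489, 0.4867).
r_{12} = e_1·c_2 = -0.4867.
u_2 = c_2 + 0.4867·e_1 = (2.2368, 2.8421, 2.6842, 3.2368).
‖u_2‖ = 5.5465, so e_2 = (0.4033, 0.5124, 0.4840, 0.5836).
r_{13} = e_1·c_3 = -5.8400; r_{23} = e_2·c_3 = -0.6927.
u_3 = c_3 + 5.8400·e_1 + 0.6927·e_2 = (1.1215, -0.5398, 0.5458, -0.7536).
‖u_3‖ = 1.5540, so e_3 = (0.7217, -0.3473, 0.3512, -0.4850).
Qᵀb = (2.7578, 0.2420, 1.4626).
Back-substitute: x_3 = 1.4626/1.5540 = 0.9412.
x_2 = (0.2420 + 0.6927·0.9412)/5.5465 = 0.1612.
x_1 = (2.7578 + 0.4867·0.1612 + 5.8400·0.9412)/6.1644 = 1.3518.

x = (1.3518, 0.1612, 0.9412)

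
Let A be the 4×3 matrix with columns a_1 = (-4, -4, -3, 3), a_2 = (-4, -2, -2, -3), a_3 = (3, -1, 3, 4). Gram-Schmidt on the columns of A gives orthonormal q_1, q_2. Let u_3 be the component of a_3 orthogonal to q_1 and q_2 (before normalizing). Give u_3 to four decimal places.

q_1 = a_1/‖a_1‖ = (-4, -4, -3, 3)/7.0711 = (-0.5657, -0.5657, -0.4243, 0.4243).
r_{12} = q_1·a_2 = 2.9698.
u_2 = a_2 − 2.9698·q_1 = (-2.3200, -0.3200, -0.7400, -4.2600).
‖u_2‖ = 4.9173, so q_2 = (-0.4718, -0.0651, -0.1505, -0.8663).
r_{13} = q_1·a_3 = -0.7071; r_{23} = q_2·a_3 = -5.2671.
u_3 = a_3 + 0.7071·q_1 + 5.2671·q_2 = (0.1150, -1.7428, 1.9074, -0.2630).

u_3 = (0.1150, -1.7428, 1.9074, -0.2630)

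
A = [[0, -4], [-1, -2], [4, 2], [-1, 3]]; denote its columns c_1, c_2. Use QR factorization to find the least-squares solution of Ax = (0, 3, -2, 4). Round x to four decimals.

c_1 = (0, -1, 4, -1); ‖c_1‖ = 4.2426, so q_1 = (0.0000, -0.2357, 0.9428, -0.2357).
q_1·c_2 = 0.0000·(-4) + (-0.2357)·(-2) + 0.9428·2 + (-0.2357)·3 = 1.6499.
u_2 = c_2 − 1.6499·q_1 = (-4.0000, -1.6111, 0.4444, 3.3889).
‖u_2‖ = 5.5025, so q_2 = (-0.7269, -0.2928, 0.0808, 0.6159).
Qᵀb = (-3.5355, 1.4236).
Back-substitute: x_2 = 1.4236/5.5025 = 0.2587.
x_1 = (-3.5355 − 1.6499·0.2587)/4.2426 = -0.9339.

x = (-0.9339, 0.2587)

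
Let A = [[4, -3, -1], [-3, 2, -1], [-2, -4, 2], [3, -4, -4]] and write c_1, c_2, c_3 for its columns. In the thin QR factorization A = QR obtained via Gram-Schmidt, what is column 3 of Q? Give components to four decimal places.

e_1 = c_1/‖c_1‖ = (4, -3, -2, 3)/6.1644 = (0.6489, -0.4867, -0.3244, 0.4867).
r_{12} = e_1·c_2 = -3.5689.
u_2 = c_2 + 3.5689·e_1 = (-0.6842, 0.2632, -5.1579, -2.2632).
‖u_2‖ = 5.6801, so e_2 = (-0.1205, 0.0463, -0.9081, -0.3984).
r_{13} = e_1·c_3 = -2.7578; r_{23} = e_2·c_3 = -0.1483.
u_3 = c_3 + 2.7578·e_1 + 0.1483·e_2 = (0.7716, -2.3352, 0.9706, -2.7170).
‖u_3‖ = 3.7911, so e_3 = (0.2035, -0.6160, 0.2560, -0.7167).

e_3 = (0.2035, -0.6160, 0.2560, -0.7167)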